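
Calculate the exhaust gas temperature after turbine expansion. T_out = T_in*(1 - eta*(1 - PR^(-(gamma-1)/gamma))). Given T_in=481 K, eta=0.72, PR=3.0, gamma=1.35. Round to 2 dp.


T_out = T_in * (1 - eta * (1 - PR^(-(gamma-1)/gamma)))
Exponent = -(1.35-1)/1.35 = -0.25925926
PR^exp = 3.0^(-0.25925926) = 0.75214556
Factor = 1 - 0.72*(1 - 0.75214556) = 0.82154480
T_out = 481 * 0.82154480 = 395.16 K


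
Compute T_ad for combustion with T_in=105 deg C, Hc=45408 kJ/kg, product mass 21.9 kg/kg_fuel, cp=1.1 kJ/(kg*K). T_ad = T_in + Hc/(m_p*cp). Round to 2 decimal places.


T_ad = T_in + Hc / (m_p * cp)
Denominator = 21.9 * 1.1 = 24.0900
Temperature rise = 45408 / 24.0900 = 1884.93 K
T_ad = 105 + 1884.93 = 1989.93 deg C


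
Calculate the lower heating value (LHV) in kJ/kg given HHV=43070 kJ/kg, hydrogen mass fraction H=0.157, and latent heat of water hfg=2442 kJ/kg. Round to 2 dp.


LHV = HHV - hfg * 9 * H
Water correction = 2442 * 9 * 0.157 = 3450.546 kJ/kg
LHV = 43070 - 3450.546 = 39619.45 kJ/kg


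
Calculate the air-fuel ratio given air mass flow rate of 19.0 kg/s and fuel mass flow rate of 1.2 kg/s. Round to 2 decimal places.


AFR = m_air / m_fuel
AFR = 19.0 / 1.2 = 15.83


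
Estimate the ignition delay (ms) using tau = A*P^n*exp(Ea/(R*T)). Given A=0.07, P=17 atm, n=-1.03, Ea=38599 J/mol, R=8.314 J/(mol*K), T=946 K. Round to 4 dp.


tau = A * P^n * exp(Ea/(R*T))
P^n = 17^(-1.03) = 0.05403033
Ea/(R*T) = 38599/(8.314*946) = 4.907665
exp(Ea/(R*T)) = 135.323046
tau = 0.07 * 0.05403033 * 135.323046 = 0.5118 ms


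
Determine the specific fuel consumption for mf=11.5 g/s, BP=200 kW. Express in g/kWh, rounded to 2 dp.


SFC = (mf / BP) * 3600
Rate = 11.5 / 200 = 0.057500 g/(s*kW)
SFC = 0.057500 * 3600 = 207.00 g/kWh


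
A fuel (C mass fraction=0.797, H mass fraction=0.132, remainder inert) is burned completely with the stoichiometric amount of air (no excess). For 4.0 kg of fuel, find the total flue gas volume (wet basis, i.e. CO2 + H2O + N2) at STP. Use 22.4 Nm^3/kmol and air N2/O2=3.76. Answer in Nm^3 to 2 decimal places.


Per kg fuel: CO2 = (C/12 kmol)*22.4 = (0.797/12)*22.4 = 1.48773 Nm^3
Per kg fuel: H2O = (H/2 kmol)*22.4 = (0.132/2)*22.4 = 1.47840 Nm^3
O2 needed per kg fuel = C/12 + H/4 = 0.797/12 + 0.132/4 = 0.09941667 kmol
Per kg fuel: N2 = O2*3.76*22.4 = 0.09941667*3.76*22.4 = 8.37327 Nm^3
Total per kg = 1.48773 + 1.47840 + 8.37327 = 11.33940 Nm^3
Total = 11.33940 * 4.0 = 45.36 Nm^3


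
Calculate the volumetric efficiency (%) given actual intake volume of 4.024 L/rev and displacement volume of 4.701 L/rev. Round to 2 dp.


eta_v = (V_actual / V_disp) * 100
Ratio = 4.024 / 4.701 = 0.8560
eta_v = 0.8560 * 100 = 85.60%


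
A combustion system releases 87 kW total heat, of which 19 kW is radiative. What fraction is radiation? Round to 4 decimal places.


f_rad = Q_rad / Q_total
f_rad = 19 / 87 = 0.2184


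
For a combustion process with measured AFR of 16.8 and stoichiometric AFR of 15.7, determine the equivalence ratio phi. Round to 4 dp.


phi = AFR_stoich / AFR_actual
phi = 15.7 / 16.8 = 0.9345


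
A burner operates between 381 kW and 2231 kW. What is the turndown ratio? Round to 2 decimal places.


TDR = Q_max / Q_min
TDR = 2231 / 381 = 5.86


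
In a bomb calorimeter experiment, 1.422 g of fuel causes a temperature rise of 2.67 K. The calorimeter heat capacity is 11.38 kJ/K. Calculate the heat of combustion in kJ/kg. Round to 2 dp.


Hc = C_cal * delta_T / m_fuel
Q_released = 11.38 * 2.67 = 30.3846 kJ
m_fuel = 1.422 g = 1.422/1000 kg = 0.001422 kg
Hc = 30.3846 / 0.001422 = 21367.51 kJ/kg


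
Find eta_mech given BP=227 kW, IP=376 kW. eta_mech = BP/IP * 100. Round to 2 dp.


eta_mech = (BP / IP) * 100
Ratio = 227 / 376 = 0.6037
eta_mech = 0.6037 * 100 = 60.37%


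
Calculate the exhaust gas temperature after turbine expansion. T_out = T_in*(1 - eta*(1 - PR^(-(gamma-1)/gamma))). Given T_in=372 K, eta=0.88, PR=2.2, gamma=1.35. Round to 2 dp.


T_out = T_in * (1 - eta * (1 - PR^(-(gamma-1)/gamma)))
Exponent = -(1.35-1)/1.35 = -0.25925926
PR^exp = 2.2^(-0.25925926) = 0.81512413
Factor = 1 - 0.88*(1 - 0.81512413) = 0.83730923
T_out = 372 * 0.83730923 = 311.48 K


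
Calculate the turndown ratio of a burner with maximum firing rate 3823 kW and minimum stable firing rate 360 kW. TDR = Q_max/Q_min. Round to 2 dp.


TDR = Q_max / Q_min
TDR = 3823 / 360 = 10.62


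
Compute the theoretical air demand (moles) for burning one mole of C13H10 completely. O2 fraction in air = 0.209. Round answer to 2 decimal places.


Balanced combustion: C13H10 + 15.5 O2 -> 13 CO2 + 5 H2O
O2 needed = C + H/4 = 13 + 10/4 = 15.50 moles
Air moles = O2 / 0.209 = 15.50 / 0.209 = 74.16 moles air


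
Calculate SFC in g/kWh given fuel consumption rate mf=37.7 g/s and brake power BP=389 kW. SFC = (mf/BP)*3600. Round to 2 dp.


SFC = (mf / BP) * 3600
Rate = 37.7 / 389 = 0.096915 g/(s*kW)
SFC = 0.096915 * 3600 = 348.89 g/kWh


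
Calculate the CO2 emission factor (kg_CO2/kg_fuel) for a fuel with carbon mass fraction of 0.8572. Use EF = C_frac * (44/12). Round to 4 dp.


EF = C_frac * (M_CO2 / M_C)
EF = 0.8572 * (44/12)
EF = 0.8572 * 3.666667 = 3.1431 kg_CO2/kg_fuel


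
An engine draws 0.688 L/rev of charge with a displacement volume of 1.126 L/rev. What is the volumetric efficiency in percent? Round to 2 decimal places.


eta_v = (V_actual / V_disp) * 100
Ratio = 0.688 / 1.126 = 0.6110
eta_v = 0.6110 * 100 = 61.10%


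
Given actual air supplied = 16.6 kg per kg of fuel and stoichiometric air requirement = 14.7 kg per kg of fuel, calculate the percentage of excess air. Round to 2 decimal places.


Excess air = actual - stoichiometric = 16.6 - 14.7 = 1.90 kg/kg fuel
Excess air % = (excess / stoich) * 100 = (1.90 / 14.7) * 100 = 12.93%


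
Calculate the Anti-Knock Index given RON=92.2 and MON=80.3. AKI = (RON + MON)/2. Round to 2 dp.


AKI = (RON + MON) / 2
AKI = (92.2 + 80.3) / 2
AKI = 172.5 / 2 = 86.25


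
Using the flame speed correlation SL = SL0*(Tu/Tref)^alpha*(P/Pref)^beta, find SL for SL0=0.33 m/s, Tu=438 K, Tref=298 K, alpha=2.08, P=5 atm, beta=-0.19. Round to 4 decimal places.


SL = SL0 * (Tu/Tref)^alpha * (P/Pref)^beta
T ratio = 438/298 = 1.46979866
(T ratio)^alpha = 1.46979866^2.08 = 2.227903
(P/Pref)^beta = 5^(-0.19) = 0.736539
SL = 0.33 * 2.227903 * 0.736539 = 0.5415 m/s


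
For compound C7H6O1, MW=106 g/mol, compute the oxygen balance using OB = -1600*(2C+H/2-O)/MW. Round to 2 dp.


OB = -1600 * (2C + H/2 - O) / MW
Inner = 2*7 + 6/2 - 1 = 16.00
OB = -1600 * 16.00 / 106 = -241.51%


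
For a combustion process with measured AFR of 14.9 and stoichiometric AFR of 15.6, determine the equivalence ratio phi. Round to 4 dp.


phi = AFR_stoich / AFR_actual
phi = 15.6 / 14.9 = 1.0470


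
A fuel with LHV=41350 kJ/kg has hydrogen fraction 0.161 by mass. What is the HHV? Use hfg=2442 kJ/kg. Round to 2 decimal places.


HHV = LHV + hfg * 9 * H
Water addition = 2442 * 9 * 0.161 = 3538.458 kJ/kg
HHV = 41350 + 3538.458 = 44888.46 kJ/kg


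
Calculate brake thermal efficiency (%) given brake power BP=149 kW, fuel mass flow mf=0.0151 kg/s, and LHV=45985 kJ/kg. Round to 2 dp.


eta_BTE = (BP / (mf * LHV)) * 100
Denominator = 0.0151 * 45985 = 694.3735 kW
eta_BTE = (149 / 694.3735) * 100 = 21.46%


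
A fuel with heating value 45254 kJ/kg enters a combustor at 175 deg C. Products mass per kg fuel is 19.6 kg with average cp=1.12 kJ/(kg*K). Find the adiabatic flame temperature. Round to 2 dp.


T_ad = T_in + Hc / (m_p * cp)
Denominator = 19.6 * 1.12 = 21.9520
Temperature rise = 45254 / 21.9520 = 2061.50 K
T_ad = 175 + 2061.50 = 2236.50 deg C


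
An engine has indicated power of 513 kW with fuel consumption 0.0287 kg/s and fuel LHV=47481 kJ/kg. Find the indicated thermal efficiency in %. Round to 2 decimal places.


eta_ith = (IP / (mf * LHV)) * 100
Denominator = 0.0287 * 47481 = 1362.7047 kW
eta_ith = (513 / 1362.7047) * 100 = 37.65%


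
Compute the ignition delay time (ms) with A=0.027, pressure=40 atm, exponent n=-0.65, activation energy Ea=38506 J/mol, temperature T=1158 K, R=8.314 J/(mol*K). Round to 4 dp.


tau = A * P^n * exp(Ea/(R*T))
P^n = 40^(-0.65) = 0.09092033
Ea/(R*T) = 38506/(8.314*1158) = 3.999538
exp(Ea/(R*T)) = 54.572931
tau = 0.027 * 0.09092033 * 54.572931 = 0.1340 ms


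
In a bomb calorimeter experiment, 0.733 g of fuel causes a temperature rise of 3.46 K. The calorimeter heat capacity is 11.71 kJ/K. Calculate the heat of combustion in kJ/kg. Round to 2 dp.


Hc = C_cal * delta_T / m_fuel
Q_released = 11.71 * 3.46 = 40.5166 kJ
m_fuel = 0.733 g = 0.733/1000 kg = 0.000733 kg
Hc = 40.5166 / 0.000733 = 55275.03 kJ/kg


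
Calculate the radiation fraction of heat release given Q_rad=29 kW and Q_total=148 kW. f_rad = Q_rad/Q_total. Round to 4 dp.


f_rad = Q_rad / Q_total
f_rad = 29 / 148 = 0.1959


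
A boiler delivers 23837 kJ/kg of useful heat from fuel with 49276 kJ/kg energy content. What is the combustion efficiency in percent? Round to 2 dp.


Efficiency = (Q_useful / Q_fuel) * 100
Efficiency = (23837 / 49276) * 100
Efficiency = 0.4837 * 100 = 48.37%


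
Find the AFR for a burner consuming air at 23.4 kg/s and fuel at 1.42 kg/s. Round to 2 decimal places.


AFR = m_air / m_fuel
AFR = 23.4 / 1.42 = 16.48


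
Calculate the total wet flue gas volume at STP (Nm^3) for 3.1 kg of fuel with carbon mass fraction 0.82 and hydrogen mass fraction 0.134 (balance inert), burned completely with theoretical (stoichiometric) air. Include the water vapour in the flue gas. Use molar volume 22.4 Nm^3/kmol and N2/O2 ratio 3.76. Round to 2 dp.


Per kg fuel: CO2 = (C/12 kmol)*22.4 = (0.82/12)*22.4 = 1.53067 Nm^3
Per kg fuel: H2O = (H/2 kmol)*22.4 = (0.134/2)*22.4 = 1.50080 Nm^3
O2 needed per kg fuel = C/12 + H/4 = 0.82/12 + 0.134/4 = 0.10183333 kmol
Per kg fuel: N2 = O2*3.76*22.4 = 0.10183333*3.76*22.4 = 8.57681 Nm^3
Total per kg = 1.53067 + 1.50080 + 8.57681 = 11.60828 Nm^3
Total = 11.60828 * 3.1 = 35.99 Nm^3


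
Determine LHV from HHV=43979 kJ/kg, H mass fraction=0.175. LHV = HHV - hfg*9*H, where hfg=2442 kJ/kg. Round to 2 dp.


LHV = HHV - hfg * 9 * H
Water correction = 2442 * 9 * 0.175 = 3846.150 kJ/kg
LHV = 43979 - 3846.150 = 40132.85 kJ/kg


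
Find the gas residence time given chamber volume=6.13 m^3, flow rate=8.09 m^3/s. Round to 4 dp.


tau = V / Q_flow
tau = 6.13 / 8.09 = 0.7577 s


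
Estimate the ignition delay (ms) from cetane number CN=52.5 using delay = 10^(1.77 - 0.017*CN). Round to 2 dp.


delay = 10^(1.77 - 0.017*CN)
Exponent = 1.77 - 0.017*52.5 = 0.8775
delay = 10^0.8775 = 7.54 ms


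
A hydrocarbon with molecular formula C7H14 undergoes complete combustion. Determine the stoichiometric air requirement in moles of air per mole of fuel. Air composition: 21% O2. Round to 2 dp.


Balanced combustion: C7H14 + 10.5 O2 -> 7 CO2 + 7 H2O
O2 needed = C + H/4 = 7 + 14/4 = 10.50 moles
Air moles = O2 / 0.21 = 10.50 / 0.21 = 50.00 moles air


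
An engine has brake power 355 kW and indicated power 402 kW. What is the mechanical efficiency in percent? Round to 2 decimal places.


eta_mech = (BP / IP) * 100
Ratio = 355 / 402 = 0.8831
eta_mech = 0.8831 * 100 = 88.31%


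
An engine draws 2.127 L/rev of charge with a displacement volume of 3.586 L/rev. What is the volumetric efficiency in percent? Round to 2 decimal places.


eta_v = (V_actual / V_disp) * 100
Ratio = 2.127 / 3.586 = 0.5931
eta_v = 0.5931 * 100 = 59.31%


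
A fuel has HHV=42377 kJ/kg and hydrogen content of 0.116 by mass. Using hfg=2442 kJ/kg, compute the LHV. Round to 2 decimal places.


LHV = HHV - hfg * 9 * H
Water correction = 2442 * 9 * 0.116 = 2549.448 kJ/kg
LHV = 42377 - 2549.448 = 39827.55 kJ/kg


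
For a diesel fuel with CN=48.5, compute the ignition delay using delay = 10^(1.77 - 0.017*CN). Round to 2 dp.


delay = 10^(1.77 - 0.017*CN)
Exponent = 1.77 - 0.017*48.5 = 0.9455
delay = 10^0.9455 = 8.82 ms


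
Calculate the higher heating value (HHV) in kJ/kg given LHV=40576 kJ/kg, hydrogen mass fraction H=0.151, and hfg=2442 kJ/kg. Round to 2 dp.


HHV = LHV + hfg * 9 * H
Water addition = 2442 * 9 * 0.151 = 3318.678 kJ/kg
HHV = 40576 + 3318.678 = 43894.68 kJ/kg


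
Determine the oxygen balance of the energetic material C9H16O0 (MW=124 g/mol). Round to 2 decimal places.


OB = -1600 * (2C + H/2 - O) / MW
Inner = 2*9 + 16/2 - 0 = 26.00
OB = -1600 * 26.00 / 124 = -335.48%


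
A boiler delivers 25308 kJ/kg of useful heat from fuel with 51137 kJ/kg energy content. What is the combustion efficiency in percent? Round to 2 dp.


Efficiency = (Q_useful / Q_fuel) * 100
Efficiency = (25308 / 51137) * 100
Efficiency = 0.4949 * 100 = 49.49%


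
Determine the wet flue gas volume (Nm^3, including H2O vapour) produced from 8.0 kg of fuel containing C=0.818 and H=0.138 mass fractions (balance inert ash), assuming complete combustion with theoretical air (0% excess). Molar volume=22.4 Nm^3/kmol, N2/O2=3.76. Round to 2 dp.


Per kg fuel: CO2 = (C/12 kmol)*22.4 = (0.818/12)*22.4 = 1.52693 Nm^3
Per kg fuel: H2O = (H/2 kmol)*22.4 = (0.138/2)*22.4 = 1.54560 Nm^3
O2 needed per kg fuel = C/12 + H/4 = 0.818/12 + 0.138/4 = 0.10266667 kmol
Per kg fuel: N2 = O2*3.76*22.4 = 0.10266667*3.76*22.4 = 8.64700 Nm^3
Total per kg = 1.52693 + 1.54560 + 8.64700 = 11.71953 Nm^3
Total = 11.71953 * 8.0 = 93.76 Nm^3


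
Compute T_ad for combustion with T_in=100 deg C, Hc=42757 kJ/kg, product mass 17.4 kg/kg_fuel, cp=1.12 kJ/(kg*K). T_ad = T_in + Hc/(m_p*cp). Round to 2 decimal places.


T_ad = T_in + Hc / (m_p * cp)
Denominator = 17.4 * 1.12 = 19.4880
Temperature rise = 42757 / 19.4880 = 2194.02 K
T_ad = 100 + 2194.02 = 2294.02 deg C


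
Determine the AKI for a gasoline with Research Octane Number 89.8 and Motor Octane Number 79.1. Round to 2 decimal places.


AKI = (RON + MON) / 2
AKI = (89.8 + 79.1) / 2
AKI = 168.9 / 2 = 84.45


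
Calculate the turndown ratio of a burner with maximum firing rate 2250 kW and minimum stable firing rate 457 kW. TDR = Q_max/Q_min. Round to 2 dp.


TDR = Q_max / Q_min
TDR = 2250 / 457 = 4.92


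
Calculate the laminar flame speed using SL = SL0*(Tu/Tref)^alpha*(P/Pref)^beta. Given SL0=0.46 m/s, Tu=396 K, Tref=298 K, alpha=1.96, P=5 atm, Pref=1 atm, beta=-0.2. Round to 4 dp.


SL = SL0 * (Tu/Tref)^alpha * (P/Pref)^beta
T ratio = 396/298 = 1.32885906
(T ratio)^alpha = 1.32885906^1.96 = 1.745897
(P/Pref)^beta = 5^(-0.2) = 0.724780
SL = 0.46 * 1.745897 * 0.724780 = 0.5821 m/s


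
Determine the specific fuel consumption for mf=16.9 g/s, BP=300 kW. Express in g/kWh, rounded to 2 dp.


SFC = (mf / BP) * 3600
Rate = 16.9 / 300 = 0.056333 g/(s*kW)
SFC = 0.056333 * 3600 = 202.80 g/kWh


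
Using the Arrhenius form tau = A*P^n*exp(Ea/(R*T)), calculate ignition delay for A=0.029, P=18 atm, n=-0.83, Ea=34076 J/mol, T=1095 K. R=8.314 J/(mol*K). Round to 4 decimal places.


tau = A * P^n * exp(Ea/(R*T))
P^n = 18^(-0.83) = 0.09080794
Ea/(R*T) = 34076/(8.314*1095) = 3.743040
exp(Ea/(R*T)) = 42.226164
tau = 0.029 * 0.09080794 * 42.226164 = 0.1112 ms


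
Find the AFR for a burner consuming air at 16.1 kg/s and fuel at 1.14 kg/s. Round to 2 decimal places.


AFR = m_air / m_fuel
AFR = 16.1 / 1.14 = 14.12


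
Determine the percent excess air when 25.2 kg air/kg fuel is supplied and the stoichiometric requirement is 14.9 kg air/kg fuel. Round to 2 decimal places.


Excess air = actual - stoichiometric = 25.2 - 14.9 = 10.30 kg/kg fuel
Excess air % = (excess / stoich) * 100 = (10.30 / 14.9) * 100 = 69.13%


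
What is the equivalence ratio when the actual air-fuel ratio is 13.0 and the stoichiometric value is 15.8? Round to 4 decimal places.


phi = AFR_stoich / AFR_actual
phi = 15.8 / 13.0 = 1.2154


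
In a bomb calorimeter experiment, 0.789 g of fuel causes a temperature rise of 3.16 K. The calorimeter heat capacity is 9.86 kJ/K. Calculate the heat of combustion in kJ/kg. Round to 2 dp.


Hc = C_cal * delta_T / m_fuel
Q_released = 9.86 * 3.16 = 31.1576 kJ
m_fuel = 0.789 g = 0.789/1000 kg = 0.000789 kg
Hc = 31.1576 / 0.000789 = 39489.99 kJ/kg


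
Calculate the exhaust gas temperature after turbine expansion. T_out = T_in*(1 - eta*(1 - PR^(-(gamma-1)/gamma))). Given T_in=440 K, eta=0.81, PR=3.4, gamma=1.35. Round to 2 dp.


T_out = T_in * (1 - eta * (1 - PR^(-(gamma-1)/gamma)))
Exponent = -(1.35-1)/1.35 = -0.25925926
PR^exp = 3.4^(-0.25925926) = 0.72813041
Factor = 1 - 0.81*(1 - 0.72813041) = 0.77978563
T_out = 440 * 0.77978563 = 343.11 K


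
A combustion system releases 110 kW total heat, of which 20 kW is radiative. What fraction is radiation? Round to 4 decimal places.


f_rad = Q_rad / Q_total
f_rad = 20 / 110 = 0.1818


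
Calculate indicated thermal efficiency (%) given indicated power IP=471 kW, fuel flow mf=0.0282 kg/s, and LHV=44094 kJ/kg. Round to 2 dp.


eta_ith = (IP / (mf * LHV)) * 100
Denominator = 0.0282 * 44094 = 1243.4508 kW
eta_ith = (471 / 1243.4508) * 100 = 37.88%


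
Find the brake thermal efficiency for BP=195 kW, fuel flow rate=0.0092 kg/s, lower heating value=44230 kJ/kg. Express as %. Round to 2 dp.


eta_BTE = (BP / (mf * LHV)) * 100
Denominator = 0.0092 * 44230 = 406.9160 kW
eta_BTE = (195 / 406.9160) * 100 = 47.92%


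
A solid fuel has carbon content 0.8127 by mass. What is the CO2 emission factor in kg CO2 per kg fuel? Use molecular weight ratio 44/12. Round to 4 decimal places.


EF = C_frac * (M_CO2 / M_C)
EF = 0.8127 * (44/12)
EF = 0.8127 * 3.666667 = 2.9799 kg_CO2/kg_fuel


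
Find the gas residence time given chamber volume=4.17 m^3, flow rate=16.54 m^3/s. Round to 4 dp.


tau = V / Q_flow
tau = 4.17 / 16.54 = 0.2521 s


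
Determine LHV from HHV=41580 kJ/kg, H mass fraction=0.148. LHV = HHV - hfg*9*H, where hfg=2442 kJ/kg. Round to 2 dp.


LHV = HHV - hfg * 9 * H
Water correction = 2442 * 9 * 0.148 = 3252.744 kJ/kg
LHV = 41580 - 3252.744 = 38327.26 kJ/kg


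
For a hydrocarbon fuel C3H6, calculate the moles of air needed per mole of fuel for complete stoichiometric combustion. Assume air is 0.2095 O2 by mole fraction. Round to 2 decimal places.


Balanced combustion: C3H6 + 4.5 O2 -> 3 CO2 + 3 H2O
O2 needed = C + H/4 = 3 + 6/4 = 4.50 moles
Air moles = O2 / 0.2095 = 4.50 / 0.2095 = 21.48 moles air


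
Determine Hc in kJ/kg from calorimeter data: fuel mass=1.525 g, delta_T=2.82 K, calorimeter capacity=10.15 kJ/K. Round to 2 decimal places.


Hc = C_cal * delta_T / m_fuel
Q_released = 10.15 * 2.82 = 28.6230 kJ
m_fuel = 1.525 g = 1.525/1000 kg = 0.001525 kg
Hc = 28.6230 / 0.001525 = 18769.18 kJ/kg


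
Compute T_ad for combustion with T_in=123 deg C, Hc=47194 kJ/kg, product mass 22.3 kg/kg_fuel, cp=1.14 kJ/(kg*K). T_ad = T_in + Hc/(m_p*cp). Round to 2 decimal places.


T_ad = T_in + Hc / (m_p * cp)
Denominator = 22.3 * 1.14 = 25.4220
Temperature rise = 47194 / 25.4220 = 1856.42 K
T_ad = 123 + 1856.42 = 1979.42 deg C


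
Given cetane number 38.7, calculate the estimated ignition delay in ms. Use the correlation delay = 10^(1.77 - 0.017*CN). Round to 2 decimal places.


delay = 10^(1.77 - 0.017*CN)
Exponent = 1.77 - 0.017*38.7 = 1.1121
delay = 10^1.1121 = 12.94 ms


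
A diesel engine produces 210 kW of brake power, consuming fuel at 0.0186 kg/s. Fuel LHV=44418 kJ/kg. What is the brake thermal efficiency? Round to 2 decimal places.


eta_BTE = (BP / (mf * LHV)) * 100
Denominator = 0.0186 * 44418 = 826.1748 kW
eta_BTE = (210 / 826.1748) * 100 = 25.42%


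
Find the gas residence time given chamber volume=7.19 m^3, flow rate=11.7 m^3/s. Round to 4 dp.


tau = V / Q_flow
tau = 7.19 / 11.7 = 0.6145 s


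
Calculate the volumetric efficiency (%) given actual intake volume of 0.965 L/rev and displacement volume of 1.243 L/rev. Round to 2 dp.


eta_v = (V_actual / V_disp) * 100
Ratio = 0.965 / 1.243 = 0.7763
eta_v = 0.7763 * 100 = 77.63%


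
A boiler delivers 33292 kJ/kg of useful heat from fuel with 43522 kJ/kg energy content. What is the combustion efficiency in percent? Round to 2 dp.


Efficiency = (Q_useful / Q_fuel) * 100
Efficiency = (33292 / 43522) * 100
Efficiency = 0.7649 * 100 = 76.49%


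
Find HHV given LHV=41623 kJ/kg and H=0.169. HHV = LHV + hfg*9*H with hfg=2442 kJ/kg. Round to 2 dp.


HHV = LHV + hfg * 9 * H
Water addition = 2442 * 9 * 0.169 = 3714.282 kJ/kg
HHV = 41623 + 3714.282 = 45337.28 kJ/kg


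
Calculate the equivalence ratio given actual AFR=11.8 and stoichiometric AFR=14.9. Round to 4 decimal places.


phi = AFR_stoich / AFR_actual
phi = 14.9 / 11.8 = 1.2627


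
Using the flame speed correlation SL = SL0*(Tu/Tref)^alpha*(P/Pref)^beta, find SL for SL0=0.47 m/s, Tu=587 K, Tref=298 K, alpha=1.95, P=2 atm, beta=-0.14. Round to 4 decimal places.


SL = SL0 * (Tu/Tref)^alpha * (P/Pref)^beta
T ratio = 587/298 = 1.96979866
(T ratio)^alpha = 1.96979866^1.95 = 3.750789
(P/Pref)^beta = 2^(-0.14) = 0.907519
SL = 0.47 * 3.750789 * 0.907519 = 1.5998 m/s


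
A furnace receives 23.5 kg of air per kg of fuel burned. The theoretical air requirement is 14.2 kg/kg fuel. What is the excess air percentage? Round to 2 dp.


Excess air = actual - stoichiometric = 23.5 - 14.2 = 9.30 kg/kg fuel
Excess air % = (excess / stoich) * 100 = (9.30 / 14.2) * 100 = 65.49%


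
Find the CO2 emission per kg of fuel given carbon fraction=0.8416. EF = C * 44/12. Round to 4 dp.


EF = C_frac * (M_CO2 / M_C)
EF = 0.8416 * (44/12)
EF = 0.8416 * 3.666667 = 3.0859 kg_CO2/kg_fuel


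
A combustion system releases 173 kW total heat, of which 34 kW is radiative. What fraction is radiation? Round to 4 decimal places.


f_rad = Q_rad / Q_total
f_rad = 34 / 173 = 0.1965


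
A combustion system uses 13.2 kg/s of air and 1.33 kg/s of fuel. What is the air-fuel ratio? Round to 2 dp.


AFR = m_air / m_fuel
AFR = 13.2 / 1.33 = 9.92


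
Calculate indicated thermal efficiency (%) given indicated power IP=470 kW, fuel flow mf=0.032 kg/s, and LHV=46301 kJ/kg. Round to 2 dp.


eta_ith = (IP / (mf * LHV)) * 100
Denominator = 0.032 * 46301 = 1481.6320 kW
eta_ith = (470 / 1481.6320) * 100 = 31.72%


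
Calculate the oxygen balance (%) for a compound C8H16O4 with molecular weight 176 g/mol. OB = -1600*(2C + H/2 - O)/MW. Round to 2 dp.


OB = -1600 * (2C + H/2 - O) / MW
Inner = 2*8 + 16/2 - 4 = 20.00
OB = -1600 * 20.00 / 176 = -181.82%


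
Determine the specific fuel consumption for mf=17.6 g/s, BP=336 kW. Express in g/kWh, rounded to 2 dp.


SFC = (mf / BP) * 3600
Rate = 17.6 / 336 = 0.052381 g/(s*kW)
SFC = 0.052381 * 3600 = 188.57 g/kWh


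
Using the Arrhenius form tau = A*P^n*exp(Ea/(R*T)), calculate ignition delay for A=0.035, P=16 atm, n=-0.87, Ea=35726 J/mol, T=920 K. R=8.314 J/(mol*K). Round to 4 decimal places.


tau = A * P^n * exp(Ea/(R*T))
P^n = 16^(-0.87) = 0.08962220
Ea/(R*T) = 35726/(8.314*920) = 4.670749
exp(Ea/(R*T)) = 106.777708
tau = 0.035 * 0.08962220 * 106.777708 = 0.3349 ms


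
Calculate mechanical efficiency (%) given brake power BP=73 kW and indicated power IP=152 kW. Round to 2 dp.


eta_mech = (BP / IP) * 100
Ratio = 73 / 152 = 0.4803
eta_mech = 0.4803 * 100 = 48.03%


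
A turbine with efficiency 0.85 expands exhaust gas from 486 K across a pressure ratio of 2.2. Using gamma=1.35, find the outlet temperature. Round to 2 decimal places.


T_out = T_in * (1 - eta * (1 - PR^(-(gamma-1)/gamma)))
Exponent = -(1.35-1)/1.35 = -0.25925926
PR^exp = 2.2^(-0.25925926) = 0.81512413
Factor = 1 - 0.85*(1 - 0.81512413) = 0.84285551
T_out = 486 * 0.84285551 = 409.63 K


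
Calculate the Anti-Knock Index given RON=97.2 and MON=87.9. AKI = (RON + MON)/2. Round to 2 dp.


AKI = (RON + MON) / 2
AKI = (97.2 + 87.9) / 2
AKI = 185.1 / 2 = 92.55


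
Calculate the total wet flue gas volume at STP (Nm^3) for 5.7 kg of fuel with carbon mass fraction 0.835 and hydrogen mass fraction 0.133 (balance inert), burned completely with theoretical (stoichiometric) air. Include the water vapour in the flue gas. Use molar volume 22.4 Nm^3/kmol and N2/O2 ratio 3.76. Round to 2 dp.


Per kg fuel: CO2 = (C/12 kmol)*22.4 = (0.835/12)*22.4 = 1.55867 Nm^3
Per kg fuel: H2O = (H/2 kmol)*22.4 = (0.133/2)*22.4 = 1.48960 Nm^3
O2 needed per kg fuel = C/12 + H/4 = 0.835/12 + 0.133/4 = 0.10283333 kmol
Per kg fuel: N2 = O2*3.76*22.4 = 0.10283333*3.76*22.4 = 8.66103 Nm^3
Total per kg = 1.55867 + 1.48960 + 8.66103 = 11.70930 Nm^3
Total = 11.70930 * 5.7 = 66.74 Nm^3


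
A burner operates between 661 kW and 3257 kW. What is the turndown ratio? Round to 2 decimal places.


TDR = Q_max / Q_min
TDR = 3257 / 661 = 4.93


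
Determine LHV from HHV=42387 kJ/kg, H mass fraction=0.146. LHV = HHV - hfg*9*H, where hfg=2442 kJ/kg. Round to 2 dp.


LHV = HHV - hfg * 9 * H
Water correction = 2442 * 9 * 0.146 = 3208.788 kJ/kg
LHV = 42387 - 3208.788 = 39178.21 kJ/kg


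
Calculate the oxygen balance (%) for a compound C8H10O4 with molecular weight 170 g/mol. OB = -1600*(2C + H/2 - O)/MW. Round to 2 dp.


OB = -1600 * (2C + H/2 - O) / MW
Inner = 2*8 + 10/2 - 4 = 17.00
OB = -1600 * 17.00 / 170 = -160.00%


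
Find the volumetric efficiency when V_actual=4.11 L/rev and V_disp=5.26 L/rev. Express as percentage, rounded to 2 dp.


eta_v = (V_actual / V_disp) * 100
Ratio = 4.11 / 5.26 = 0.7814
eta_v = 0.7814 * 100 = 78.14%


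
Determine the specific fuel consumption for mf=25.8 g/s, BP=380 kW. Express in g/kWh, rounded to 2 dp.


SFC = (mf / BP) * 3600
Rate = 25.8 / 380 = 0.067895 g/(s*kW)
SFC = 0.067895 * 3600 = 244.42 g/kWh


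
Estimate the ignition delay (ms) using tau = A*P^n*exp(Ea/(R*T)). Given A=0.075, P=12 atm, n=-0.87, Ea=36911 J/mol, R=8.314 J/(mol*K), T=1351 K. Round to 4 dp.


tau = A * P^n * exp(Ea/(R*T))
P^n = 12^(-0.87) = 0.11510980
Ea/(R*T) = 36911/(8.314*1351) = 3.286173
exp(Ea/(R*T)) = 26.740336
tau = 0.075 * 0.11510980 * 26.740336 = 0.2309 ms


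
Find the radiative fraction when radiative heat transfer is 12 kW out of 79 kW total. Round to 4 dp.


f_rad = Q_rad / Q_total
f_rad = 12 / 79 = 0.1519


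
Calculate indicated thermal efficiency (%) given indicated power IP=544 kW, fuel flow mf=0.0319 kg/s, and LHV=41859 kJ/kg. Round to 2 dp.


eta_ith = (IP / (mf * LHV)) * 100
Denominator = 0.0319 * 41859 = 1335.3021 kW
eta_ith = (544 / 1335.3021) * 100 = 40.74%


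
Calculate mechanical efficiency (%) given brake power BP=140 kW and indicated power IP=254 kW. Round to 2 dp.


eta_mech = (BP / IP) * 100
Ratio = 140 / 254 = 0.5512
eta_mech = 0.5512 * 100 = 55.12%


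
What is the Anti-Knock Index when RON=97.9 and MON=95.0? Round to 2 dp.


AKI = (RON + MON) / 2
AKI = (97.9 + 95.0) / 2
AKI = 192.9 / 2 = 96.45


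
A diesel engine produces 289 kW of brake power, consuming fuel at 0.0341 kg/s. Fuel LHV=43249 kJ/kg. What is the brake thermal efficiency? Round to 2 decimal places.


eta_BTE = (BP / (mf * LHV)) * 100
Denominator = 0.0341 * 43249 = 1474.7909 kW
eta_BTE = (289 / 1474.7909) * 100 = 19.60%


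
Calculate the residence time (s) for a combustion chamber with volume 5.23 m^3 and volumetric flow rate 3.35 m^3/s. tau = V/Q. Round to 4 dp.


tau = V / Q_flow
tau = 5.23 / 3.35 = 1.5612 s


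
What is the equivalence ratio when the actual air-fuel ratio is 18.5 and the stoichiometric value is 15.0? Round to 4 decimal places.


phi = AFR_stoich / AFR_actual
phi = 15.0 / 18.5 = 0.8108


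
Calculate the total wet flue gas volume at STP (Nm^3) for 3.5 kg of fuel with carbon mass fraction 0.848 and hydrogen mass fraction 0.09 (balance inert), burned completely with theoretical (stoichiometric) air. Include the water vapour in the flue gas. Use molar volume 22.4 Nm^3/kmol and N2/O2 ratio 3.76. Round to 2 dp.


Per kg fuel: CO2 = (C/12 kmol)*22.4 = (0.848/12)*22.4 = 1.58293 Nm^3
Per kg fuel: H2O = (H/2 kmol)*22.4 = (0.09/2)*22.4 = 1.00800 Nm^3
O2 needed per kg fuel = C/12 + H/4 = 0.848/12 + 0.09/4 = 0.09316667 kmol
Per kg fuel: N2 = O2*3.76*22.4 = 0.09316667*3.76*22.4 = 7.84687 Nm^3
Total per kg = 1.58293 + 1.00800 + 7.84687 = 10.43780 Nm^3
Total = 10.43780 * 3.5 = 36.53 Nm^3


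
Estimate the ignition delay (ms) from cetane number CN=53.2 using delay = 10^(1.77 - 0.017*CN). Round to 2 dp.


delay = 10^(1.77 - 0.017*CN)
Exponent = 1.77 - 0.017*53.2 = 0.8656
delay = 10^0.8656 = 7.34 ms


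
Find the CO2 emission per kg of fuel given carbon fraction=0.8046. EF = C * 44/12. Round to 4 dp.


EF = C_frac * (M_CO2 / M_C)
EF = 0.8046 * (44/12)
EF = 0.8046 * 3.666667 = 2.9502 kg_CO2/kg_fuel


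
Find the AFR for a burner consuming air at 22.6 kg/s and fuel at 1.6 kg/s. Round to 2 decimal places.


AFR = m_air / m_fuel
AFR = 22.6 / 1.6 = 14.13


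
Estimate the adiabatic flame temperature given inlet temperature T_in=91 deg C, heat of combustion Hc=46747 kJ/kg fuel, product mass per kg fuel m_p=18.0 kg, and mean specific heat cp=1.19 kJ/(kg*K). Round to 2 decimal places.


T_ad = T_in + Hc / (m_p * cp)
Denominator = 18.0 * 1.19 = 21.4200
Temperature rise = 46747 / 21.4200 = 2182.40 K
T_ad = 91 + 2182.40 = 2273.40 deg C


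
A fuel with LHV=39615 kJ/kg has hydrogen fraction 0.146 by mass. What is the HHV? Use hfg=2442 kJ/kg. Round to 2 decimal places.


HHV = LHV + hfg * 9 * H
Water addition = 2442 * 9 * 0.146 = 3208.788 kJ/kg
HHV = 39615 + 3208.788 = 42823.79 kJ/kg


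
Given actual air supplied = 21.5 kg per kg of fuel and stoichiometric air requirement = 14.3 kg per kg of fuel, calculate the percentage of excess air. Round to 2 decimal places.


Excess air = actual - stoichiometric = 21.5 - 14.3 = 7.20 kg/kg fuel
Excess air % = (excess / stoich) * 100 = (7.20 / 14.3) * 100 = 50.35%


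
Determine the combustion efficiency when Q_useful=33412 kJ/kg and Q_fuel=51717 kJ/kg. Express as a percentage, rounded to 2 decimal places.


Efficiency = (Q_useful / Q_fuel) * 100
Efficiency = (33412 / 51717) * 100
Efficiency = 0.6461 * 100 = 64.61%


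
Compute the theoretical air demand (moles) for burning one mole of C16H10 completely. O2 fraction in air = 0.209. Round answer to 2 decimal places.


Balanced combustion: C16H10 + 18.5 O2 -> 16 CO2 + 5 H2O
O2 needed = C + H/4 = 16 + 10/4 = 18.50 moles
Air moles = O2 / 0.209 = 18.50 / 0.209 = 88.52 moles air


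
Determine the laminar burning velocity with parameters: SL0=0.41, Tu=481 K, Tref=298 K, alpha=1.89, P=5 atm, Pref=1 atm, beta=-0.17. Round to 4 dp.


SL = SL0 * (Tu/Tref)^alpha * (P/Pref)^beta
T ratio = 481/298 = 1.61409396
(T ratio)^alpha = 1.61409396^1.89 = 2.471641
(P/Pref)^beta = 5^(-0.17) = 0.760633
SL = 0.41 * 2.471641 * 0.760633 = 0.7708 m/s


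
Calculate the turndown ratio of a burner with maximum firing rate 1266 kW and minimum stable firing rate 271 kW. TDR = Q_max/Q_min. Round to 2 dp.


TDR = Q_max / Q_min
TDR = 1266 / 271 = 4.67


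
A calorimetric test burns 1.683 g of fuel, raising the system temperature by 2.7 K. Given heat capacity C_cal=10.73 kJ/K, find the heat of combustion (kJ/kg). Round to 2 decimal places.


Hc = C_cal * delta_T / m_fuel
Q_released = 10.73 * 2.7 = 28.9710 kJ
m_fuel = 1.683 g = 1.683/1000 kg = 0.001683 kg
Hc = 28.9710 / 0.001683 = 17213.90 kJ/kg


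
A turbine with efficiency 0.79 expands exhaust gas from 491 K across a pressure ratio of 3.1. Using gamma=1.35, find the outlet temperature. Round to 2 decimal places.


T_out = T_in * (1 - eta * (1 - PR^(-(gamma-1)/gamma)))
Exponent = -(1.35-1)/1.35 = -0.25925926
PR^exp = 3.1^(-0.25925926) = 0.74577862
Factor = 1 - 0.79*(1 - 0.74577862) = 0.79916511
T_out = 491 * 0.79916511 = 392.39 K


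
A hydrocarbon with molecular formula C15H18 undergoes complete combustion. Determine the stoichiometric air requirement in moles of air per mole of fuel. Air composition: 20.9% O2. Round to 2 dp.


Balanced combustion: C15H18 + 19.5 O2 -> 15 CO2 + 9 H2O
O2 needed = C + H/4 = 15 + 18/4 = 19.50 moles
Air moles = O2 / 0.209 = 19.50 / 0.209 = 93.30 moles air


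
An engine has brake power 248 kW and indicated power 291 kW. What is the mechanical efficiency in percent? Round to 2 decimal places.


eta_mech = (BP / IP) * 100
Ratio = 248 / 291 = 0.8522
eta_mech = 0.8522 * 100 = 85.22%


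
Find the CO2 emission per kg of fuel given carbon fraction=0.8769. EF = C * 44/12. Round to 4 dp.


EF = C_frac * (M_CO2 / M_C)
EF = 0.8769 * (44/12)
EF = 0.8769 * 3.666667 = 3.2153 kg_CO2/kg_fuel


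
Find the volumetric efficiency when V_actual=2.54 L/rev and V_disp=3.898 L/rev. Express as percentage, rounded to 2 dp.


eta_v = (V_actual / V_disp) * 100
Ratio = 2.54 / 3.898 = 0.6516
eta_v = 0.6516 * 100 = 65.16%


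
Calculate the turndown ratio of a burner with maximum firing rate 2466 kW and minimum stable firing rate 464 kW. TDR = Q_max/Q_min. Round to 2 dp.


TDR = Q_max / Q_min
TDR = 2466 / 464 = 5.31


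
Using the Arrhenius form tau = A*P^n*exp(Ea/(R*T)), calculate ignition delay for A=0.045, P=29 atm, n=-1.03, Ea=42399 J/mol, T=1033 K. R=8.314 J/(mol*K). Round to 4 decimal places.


tau = A * P^n * exp(Ea/(R*T))
P^n = 29^(-1.03) = 0.03116952
Ea/(R*T) = 42399/(8.314*1033) = 4.936797
exp(Ea/(R*T)) = 139.323286
tau = 0.045 * 0.03116952 * 139.323286 = 0.1954 ms


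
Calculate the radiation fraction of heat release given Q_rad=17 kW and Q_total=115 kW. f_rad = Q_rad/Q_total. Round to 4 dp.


f_rad = Q_rad / Q_total
f_rad = 17 / 115 = 0.1478


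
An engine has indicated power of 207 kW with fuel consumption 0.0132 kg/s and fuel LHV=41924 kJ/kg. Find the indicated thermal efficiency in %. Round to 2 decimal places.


eta_ith = (IP / (mf * LHV)) * 100
Denominator = 0.0132 * 41924 = 553.3968 kW
eta_ith = (207 / 553.3968) * 100 = 37.41%


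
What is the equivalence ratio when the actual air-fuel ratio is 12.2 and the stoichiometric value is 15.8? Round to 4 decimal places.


phi = AFR_stoich / AFR_actual
phi = 15.8 / 12.2 = 1.2951


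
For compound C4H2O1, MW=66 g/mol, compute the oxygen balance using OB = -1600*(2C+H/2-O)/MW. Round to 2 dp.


OB = -1600 * (2C + H/2 - O) / MW
Inner = 2*4 + 2/2 - 1 = 8.00
OB = -1600 * 8.00 / 66 = -193.94%


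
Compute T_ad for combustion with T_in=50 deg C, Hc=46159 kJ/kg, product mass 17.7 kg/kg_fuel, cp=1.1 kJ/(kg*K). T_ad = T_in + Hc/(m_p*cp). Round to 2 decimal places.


T_ad = T_in + Hc / (m_p * cp)
Denominator = 17.7 * 1.1 = 19.4700
Temperature rise = 46159 / 19.4700 = 2370.78 K
T_ad = 50 + 2370.78 = 2420.78 deg C


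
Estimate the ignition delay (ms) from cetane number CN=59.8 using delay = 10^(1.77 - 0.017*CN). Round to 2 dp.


delay = 10^(1.77 - 0.017*CN)
Exponent = 1.77 - 0.017*59.8 = 0.7534
delay = 10^0.7534 = 5.67 ms


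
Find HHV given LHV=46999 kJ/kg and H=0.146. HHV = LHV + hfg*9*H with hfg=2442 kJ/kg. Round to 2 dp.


HHV = LHV + hfg * 9 * H
Water addition = 2442 * 9 * 0.146 = 3208.788 kJ/kg
HHV = 46999 + 3208.788 = 50207.79 kJ/kg


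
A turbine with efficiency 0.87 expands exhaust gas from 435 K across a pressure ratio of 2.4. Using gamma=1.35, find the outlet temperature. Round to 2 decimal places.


T_out = T_in * (1 - eta * (1 - PR^(-(gamma-1)/gamma)))
Exponent = -(1.35-1)/1.35 = -0.25925926
PR^exp = 2.4^(-0.25925926) = 0.79694200
Factor = 1 - 0.87*(1 - 0.79694200) = 0.82333954
T_out = 435 * 0.82333954 = 358.15 K


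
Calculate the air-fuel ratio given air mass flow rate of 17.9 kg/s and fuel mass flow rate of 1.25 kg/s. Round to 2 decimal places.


AFR = m_air / m_fuel
AFR = 17.9 / 1.25 = 14.32


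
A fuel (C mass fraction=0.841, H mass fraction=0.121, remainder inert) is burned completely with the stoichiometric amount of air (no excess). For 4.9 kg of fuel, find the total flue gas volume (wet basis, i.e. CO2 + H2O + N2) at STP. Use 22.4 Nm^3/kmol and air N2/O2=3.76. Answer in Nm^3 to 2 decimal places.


Per kg fuel: CO2 = (C/12 kmol)*22.4 = (0.841/12)*22.4 = 1.56987 Nm^3
Per kg fuel: H2O = (H/2 kmol)*22.4 = (0.121/2)*22.4 = 1.35520 Nm^3
O2 needed per kg fuel = C/12 + H/4 = 0.841/12 + 0.121/4 = 0.10033333 kmol
Per kg fuel: N2 = O2*3.76*22.4 = 0.10033333*3.76*22.4 = 8.45047 Nm^3
Total per kg = 1.56987 + 1.35520 + 8.45047 = 11.37554 Nm^3
Total = 11.37554 * 4.9 = 55.74 Nm^3


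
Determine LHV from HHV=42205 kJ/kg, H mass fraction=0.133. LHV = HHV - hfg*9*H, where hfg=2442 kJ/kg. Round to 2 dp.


LHV = HHV - hfg * 9 * H
Water correction = 2442 * 9 * 0.133 = 2923.074 kJ/kg
LHV = 42205 - 2923.074 = 39281.93 kJ/kg


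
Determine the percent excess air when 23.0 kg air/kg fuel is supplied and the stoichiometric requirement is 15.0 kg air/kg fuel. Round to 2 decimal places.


Excess air = actual - stoichiometric = 23.0 - 15.0 = 8.00 kg/kg fuel
Excess air % = (excess / stoich) * 100 = (8.00 / 15.0) * 100 = 53.33%


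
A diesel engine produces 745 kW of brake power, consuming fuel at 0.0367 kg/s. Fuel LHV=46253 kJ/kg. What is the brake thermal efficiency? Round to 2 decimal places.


eta_BTE = (BP / (mf * LHV)) * 100
Denominator = 0.0367 * 46253 = 1697.4851 kW
eta_BTE = (745 / 1697.4851) * 100 = 43.89%


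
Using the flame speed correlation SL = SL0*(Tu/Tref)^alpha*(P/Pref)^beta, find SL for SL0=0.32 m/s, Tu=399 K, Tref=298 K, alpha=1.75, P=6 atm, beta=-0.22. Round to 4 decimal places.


SL = SL0 * (Tu/Tref)^alpha * (P/Pref)^beta
T ratio = 399/298 = 1.33892617
(T ratio)^alpha = 1.33892617^1.75 = 1.666572
(P/Pref)^beta = 6^(-0.22) = 0.674228
SL = 0.32 * 1.666572 * 0.674228 = 0.3596 m/s


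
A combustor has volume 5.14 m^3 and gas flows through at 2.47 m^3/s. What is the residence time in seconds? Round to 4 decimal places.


tau = V / Q_flow
tau = 5.14 / 2.47 = 2.0810 s


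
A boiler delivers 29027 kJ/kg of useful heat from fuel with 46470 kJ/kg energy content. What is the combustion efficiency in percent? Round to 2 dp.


Efficiency = (Q_useful / Q_fuel) * 100
Efficiency = (29027 / 46470) * 100
Efficiency = 0.6246 * 100 = 62.46%


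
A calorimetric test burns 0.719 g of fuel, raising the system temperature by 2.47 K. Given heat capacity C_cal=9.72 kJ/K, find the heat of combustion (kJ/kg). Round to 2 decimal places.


Hc = C_cal * delta_T / m_fuel
Q_released = 9.72 * 2.47 = 24.0084 kJ
m_fuel = 0.719 g = 0.719/1000 kg = 0.000719 kg
Hc = 24.0084 / 0.000719 = 33391.38 kJ/kg


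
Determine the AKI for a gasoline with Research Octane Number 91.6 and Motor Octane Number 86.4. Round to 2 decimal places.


AKI = (RON + MON) / 2
AKI = (91.6 + 86.4) / 2
AKI = 178.0 / 2 = 89.00


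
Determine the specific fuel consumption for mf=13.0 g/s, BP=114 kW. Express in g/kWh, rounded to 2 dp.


SFC = (mf / BP) * 3600
Rate = 13.0 / 114 = 0.114035 g/(s*kW)
SFC = 0.114035 * 3600 = 410.53 g/kWh


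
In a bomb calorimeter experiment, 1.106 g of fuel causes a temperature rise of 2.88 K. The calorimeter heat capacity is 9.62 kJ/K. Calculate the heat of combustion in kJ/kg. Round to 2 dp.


Hc = C_cal * delta_T / m_fuel
Q_released = 9.62 * 2.88 = 27.7056 kJ
m_fuel = 1.106 g = 1.106/1000 kg = 0.001106 kg
Hc = 27.7056 / 0.001106 = 25050.27 kJ/kg


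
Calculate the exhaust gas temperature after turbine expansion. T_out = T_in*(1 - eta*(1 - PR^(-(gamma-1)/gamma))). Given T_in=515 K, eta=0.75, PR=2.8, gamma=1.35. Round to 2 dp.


T_out = T_in * (1 - eta * (1 - PR^(-(gamma-1)/gamma)))
Exponent = -(1.35-1)/1.35 = -0.25925926
PR^exp = 2.8^(-0.25925926) = 0.76572026
Factor = 1 - 0.75*(1 - 0.76572026) = 0.82429020
T_out = 515 * 0.82429020 = 424.51 K


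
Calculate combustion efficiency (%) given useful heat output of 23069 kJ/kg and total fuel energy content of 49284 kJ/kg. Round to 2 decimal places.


Efficiency = (Q_useful / Q_fuel) * 100
Efficiency = (23069 / 49284) * 100
Efficiency = 0.4681 * 100 = 46.81%


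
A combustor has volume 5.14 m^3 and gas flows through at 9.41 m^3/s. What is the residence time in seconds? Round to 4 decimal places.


tau = V / Q_flow
tau = 5.14 / 9.41 = 0.5462 s


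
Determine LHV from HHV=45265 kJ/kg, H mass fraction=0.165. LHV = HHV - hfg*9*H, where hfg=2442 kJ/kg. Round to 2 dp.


LHV = HHV - hfg * 9 * H
Water correction = 2442 * 9 * 0.165 = 3626.370 kJ/kg
LHV = 45265 - 3626.370 = 41638.63 kJ/kg
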